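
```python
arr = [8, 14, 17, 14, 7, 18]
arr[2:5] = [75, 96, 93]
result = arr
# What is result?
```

arr starts as [8, 14, 17, 14, 7, 18] (length 6). The slice arr[2:5] covers indices [2, 3, 4] with values [17, 14, 7]. Replacing that slice with [75, 96, 93] (same length) produces [8, 14, 75, 96, 93, 18].

[8, 14, 75, 96, 93, 18]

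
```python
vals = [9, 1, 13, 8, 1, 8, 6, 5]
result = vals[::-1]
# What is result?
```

vals has length 8. The slice vals[::-1] selects indices [7, 6, 5, 4, 3, 2, 1, 0] (7->5, 6->6, 5->8, 4->1, 3->8, 2->13, 1->1, 0->9), giving [5, 6, 8, 1, 8, 13, 1, 9].

[5, 6, 8, 1, 8, 13, 1, 9]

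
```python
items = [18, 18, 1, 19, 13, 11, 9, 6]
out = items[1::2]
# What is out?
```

items has length 8. The slice items[1::2] selects indices [1, 3, 5, 7] (1->18, 3->19, 5->11, 7->6), giving [18, 19, 11, 6].

[18, 19, 11, 6]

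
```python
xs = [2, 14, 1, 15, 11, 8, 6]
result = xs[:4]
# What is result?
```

xs has length 7. The slice xs[:4] selects indices [0, 1, 2, 3] (0->2, 1->14, 2->1, 3->15), giving [2, 14, 1, 15].

[2, 14, 1, 15]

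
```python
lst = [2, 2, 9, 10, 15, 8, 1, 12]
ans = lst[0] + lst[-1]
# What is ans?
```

lst has length 8. lst[0] = 2.
lst has length 8. Negative index -1 maps to positive index 8 + (-1) = 7. lst[7] = 12.
Sum: 2 + 12 = 14.

14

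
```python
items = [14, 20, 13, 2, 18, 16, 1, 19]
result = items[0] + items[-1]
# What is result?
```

items has length 8. items[0] = 14.
items has length 8. Negative index -1 maps to positive index 8 + (-1) = 7. items[7] = 19.
Sum: 14 + 19 = 33.

33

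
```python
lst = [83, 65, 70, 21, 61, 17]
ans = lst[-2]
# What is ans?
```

lst has length 6. Negative index -2 maps to positive index 6 + (-2) = 4. lst[4] = 61.

61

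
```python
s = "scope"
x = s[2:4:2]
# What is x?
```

s has length 5. The slice s[2:4:2] selects indices [2] (2->'o'), giving 'o'.

'o'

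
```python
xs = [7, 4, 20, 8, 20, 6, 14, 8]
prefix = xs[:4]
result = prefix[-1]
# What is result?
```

xs has length 8. The slice xs[:4] selects indices [0, 1, 2, 3] (0->7, 1->4, 2->20, 3->8), giving [7, 4, 20, 8]. So prefix = [7, 4, 20, 8]. Then prefix[-1] = 8.

8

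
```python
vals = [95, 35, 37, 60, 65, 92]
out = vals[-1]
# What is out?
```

vals has length 6. Negative index -1 maps to positive index 6 + (-1) = 5. vals[5] = 92.

92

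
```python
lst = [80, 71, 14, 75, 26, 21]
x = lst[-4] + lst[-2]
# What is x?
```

lst has length 6. Negative index -4 maps to positive index 6 + (-4) = 2. lst[2] = 14.
lst has length 6. Negative index -2 maps to positive index 6 + (-2) = 4. lst[4] = 26.
Sum: 14 + 26 = 40.

40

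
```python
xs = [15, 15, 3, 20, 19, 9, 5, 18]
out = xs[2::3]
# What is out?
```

xs has length 8. The slice xs[2::3] selects indices [2, 5] (2->3, 5->9), giving [3, 9].

[3, 9]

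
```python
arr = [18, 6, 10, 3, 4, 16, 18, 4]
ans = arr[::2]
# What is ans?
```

arr has length 8. The slice arr[::2] selects indices [0, 2, 4, 6] (0->18, 2->10, 4->4, 6->18), giving [18, 10, 4, 18].

[18, 10, 4, 18]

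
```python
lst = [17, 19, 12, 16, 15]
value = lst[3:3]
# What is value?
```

lst has length 5. The slice lst[3:3] resolves to an empty index range, so the result is [].

[]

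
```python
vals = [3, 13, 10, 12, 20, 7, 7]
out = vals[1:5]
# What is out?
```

vals has length 7. The slice vals[1:5] selects indices [1, 2, 3, 4] (1->13, 2->10, 3->12, 4->20), giving [13, 10, 12, 20].

[13, 10, 12, 20]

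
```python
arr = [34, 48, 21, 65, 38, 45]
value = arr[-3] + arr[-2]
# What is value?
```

arr has length 6. Negative index -3 maps to positive index 6 + (-3) = 3. arr[3] = 65.
arr has length 6. Negative index -2 maps to positive index 6 + (-2) = 4. arr[4] = 38.
Sum: 65 + 38 = 103.

103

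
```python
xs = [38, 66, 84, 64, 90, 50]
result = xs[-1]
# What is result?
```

xs has length 6. Negative index -1 maps to positive index 6 + (-1) = 5. xs[5] = 50.

50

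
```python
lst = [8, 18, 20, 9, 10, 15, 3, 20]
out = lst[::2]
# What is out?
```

lst has length 8. The slice lst[::2] selects indices [0, 2, 4, 6] (0->8, 2->20, 4->10, 6->3), giving [8, 20, 10, 3].

[8, 20, 10, 3]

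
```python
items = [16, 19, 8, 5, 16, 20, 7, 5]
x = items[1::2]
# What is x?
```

items has length 8. The slice items[1::2] selects indices [1, 3, 5, 7] (1->19, 3->5, 5->20, 7->5), giving [19, 5, 20, 5].

[19, 5, 20, 5]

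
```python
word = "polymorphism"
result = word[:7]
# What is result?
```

word has length 12. The slice word[:7] selects indices [0, 1, 2, 3, 4, 5, 6] (0->'p', 1->'o', 2->'l', 3->'y', 4->'m', 5->'o', 6->'r'), giving 'polymor'.

'polymor'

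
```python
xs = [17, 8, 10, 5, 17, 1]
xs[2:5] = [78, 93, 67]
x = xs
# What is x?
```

xs starts as [17, 8, 10, 5, 17, 1] (length 6). The slice xs[2:5] covers indices [2, 3, 4] with values [10, 5, 17]. Replacing that slice with [78, 93, 67] (same length) produces [17, 8, 78, 93, 67, 1].

[17, 8, 78, 93, 67, 1]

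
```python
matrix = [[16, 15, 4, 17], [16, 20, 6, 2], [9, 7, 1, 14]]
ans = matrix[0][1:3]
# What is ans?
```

matrix[0] = [16, 15, 4, 17]. matrix[0] has length 4. The slice matrix[0][1:3] selects indices [1, 2] (1->15, 2->4), giving [15, 4].

[15, 4]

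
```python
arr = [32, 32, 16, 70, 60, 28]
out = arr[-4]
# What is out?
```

arr has length 6. Negative index -4 maps to positive index 6 + (-4) = 2. arr[2] = 16.

16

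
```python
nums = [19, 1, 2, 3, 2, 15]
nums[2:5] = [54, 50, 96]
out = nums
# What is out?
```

nums starts as [19, 1, 2, 3, 2, 15] (length 6). The slice nums[2:5] covers indices [2, 3, 4] with values [2, 3, 2]. Replacing that slice with [54, 50, 96] (same length) produces [19, 1, 54, 50, 96, 15].

[19, 1, 54, 50, 96, 15]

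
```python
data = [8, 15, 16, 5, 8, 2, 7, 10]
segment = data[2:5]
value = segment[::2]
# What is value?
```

data has length 8. The slice data[2:5] selects indices [2, 3, 4] (2->16, 3->5, 4->8), giving [16, 5, 8]. So segment = [16, 5, 8]. segment has length 3. The slice segment[::2] selects indices [0, 2] (0->16, 2->8), giving [16, 8].

[16, 8]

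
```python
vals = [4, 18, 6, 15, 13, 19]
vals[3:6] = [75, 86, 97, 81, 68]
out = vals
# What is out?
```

vals starts as [4, 18, 6, 15, 13, 19] (length 6). The slice vals[3:6] covers indices [3, 4, 5] with values [15, 13, 19]. Replacing that slice with [75, 86, 97, 81, 68] (different length) produces [4, 18, 6, 75, 86, 97, 81, 68].

[4, 18, 6, 75, 86, 97, 81, 68]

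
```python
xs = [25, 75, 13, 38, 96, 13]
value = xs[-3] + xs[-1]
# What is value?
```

xs has length 6. Negative index -3 maps to positive index 6 + (-3) = 3. xs[3] = 38.
xs has length 6. Negative index -1 maps to positive index 6 + (-1) = 5. xs[5] = 13.
Sum: 38 + 13 = 51.

51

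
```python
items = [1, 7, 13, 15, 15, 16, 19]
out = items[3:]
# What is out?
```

items has length 7. The slice items[3:] selects indices [3, 4, 5, 6] (3->15, 4->15, 5->16, 6->19), giving [15, 15, 16, 19].

[15, 15, 16, 19]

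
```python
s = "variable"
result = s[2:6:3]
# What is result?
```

s has length 8. The slice s[2:6:3] selects indices [2, 5] (2->'r', 5->'b'), giving 'rb'.

'rb'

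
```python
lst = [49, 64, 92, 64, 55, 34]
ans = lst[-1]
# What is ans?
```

lst has length 6. Negative index -1 maps to positive index 6 + (-1) = 5. lst[5] = 34.

34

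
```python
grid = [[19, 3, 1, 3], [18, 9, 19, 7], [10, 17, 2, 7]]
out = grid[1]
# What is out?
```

grid has 3 rows. Row 1 is [18, 9, 19, 7].

[18, 9, 19, 7]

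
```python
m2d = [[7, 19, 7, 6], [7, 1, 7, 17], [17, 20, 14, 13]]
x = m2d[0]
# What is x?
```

m2d has 3 rows. Row 0 is [7, 19, 7, 6].

[7, 19, 7, 6]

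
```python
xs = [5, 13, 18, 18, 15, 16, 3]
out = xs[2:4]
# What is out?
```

xs has length 7. The slice xs[2:4] selects indices [2, 3] (2->18, 3->18), giving [18, 18].

[18, 18]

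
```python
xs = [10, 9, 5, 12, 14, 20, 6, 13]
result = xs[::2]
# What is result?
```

xs has length 8. The slice xs[::2] selects indices [0, 2, 4, 6] (0->10, 2->5, 4->14, 6->6), giving [10, 5, 14, 6].

[10, 5, 14, 6]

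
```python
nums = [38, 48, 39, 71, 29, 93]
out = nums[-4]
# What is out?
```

nums has length 6. Negative index -4 maps to positive index 6 + (-4) = 2. nums[2] = 39.

39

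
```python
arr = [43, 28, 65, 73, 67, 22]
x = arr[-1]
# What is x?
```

arr has length 6. Negative index -1 maps to positive index 6 + (-1) = 5. arr[5] = 22.

22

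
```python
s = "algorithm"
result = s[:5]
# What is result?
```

s has length 9. The slice s[:5] selects indices [0, 1, 2, 3, 4] (0->'a', 1->'l', 2->'g', 3->'o', 4->'r'), giving 'algor'.

'algor'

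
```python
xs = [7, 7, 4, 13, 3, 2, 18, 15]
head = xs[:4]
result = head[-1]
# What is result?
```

xs has length 8. The slice xs[:4] selects indices [0, 1, 2, 3] (0->7, 1->7, 2->4, 3->13), giving [7, 7, 4, 13]. So head = [7, 7, 4, 13]. Then head[-1] = 13.

13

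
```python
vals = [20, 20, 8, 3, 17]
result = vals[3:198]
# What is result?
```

vals has length 5. The slice vals[3:198] selects indices [3, 4] (3->3, 4->17), giving [3, 17].

[3, 17]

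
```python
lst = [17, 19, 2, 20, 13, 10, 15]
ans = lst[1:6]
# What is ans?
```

lst has length 7. The slice lst[1:6] selects indices [1, 2, 3, 4, 5] (1->19, 2->2, 3->20, 4->13, 5->10), giving [19, 2, 20, 13, 10].

[19, 2, 20, 13, 10]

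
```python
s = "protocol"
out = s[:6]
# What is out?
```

s has length 8. The slice s[:6] selects indices [0, 1, 2, 3, 4, 5] (0->'p', 1->'r', 2->'o', 3->'t', 4->'o', 5->'c'), giving 'protoc'.

'protoc'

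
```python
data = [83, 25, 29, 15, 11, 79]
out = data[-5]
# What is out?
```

data has length 6. Negative index -5 maps to positive index 6 + (-5) = 1. data[1] = 25.

25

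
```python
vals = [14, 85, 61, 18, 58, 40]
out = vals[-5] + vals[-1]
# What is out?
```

vals has length 6. Negative index -5 maps to positive index 6 + (-5) = 1. vals[1] = 85.
vals has length 6. Negative index -1 maps to positive index 6 + (-1) = 5. vals[5] = 40.
Sum: 85 + 40 = 125.

125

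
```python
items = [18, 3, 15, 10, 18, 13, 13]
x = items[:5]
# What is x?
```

items has length 7. The slice items[:5] selects indices [0, 1, 2, 3, 4] (0->18, 1->3, 2->15, 3->10, 4->18), giving [18, 3, 15, 10, 18].

[18, 3, 15, 10, 18]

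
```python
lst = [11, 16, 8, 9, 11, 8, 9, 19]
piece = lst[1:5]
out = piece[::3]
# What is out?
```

lst has length 8. The slice lst[1:5] selects indices [1, 2, 3, 4] (1->16, 2->8, 3->9, 4->11), giving [16, 8, 9, 11]. So piece = [16, 8, 9, 11]. piece has length 4. The slice piece[::3] selects indices [0, 3] (0->16, 3->11), giving [16, 11].

[16, 11]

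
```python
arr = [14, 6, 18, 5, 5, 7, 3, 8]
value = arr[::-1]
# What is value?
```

arr has length 8. The slice arr[::-1] selects indices [7, 6, 5, 4, 3, 2, 1, 0] (7->8, 6->3, 5->7, 4->5, 3->5, 2->18, 1->6, 0->14), giving [8, 3, 7, 5, 5, 18, 6, 14].

[8, 3, 7, 5, 5, 18, 6, 14]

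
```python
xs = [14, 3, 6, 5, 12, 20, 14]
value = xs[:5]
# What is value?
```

xs has length 7. The slice xs[:5] selects indices [0, 1, 2, 3, 4] (0->14, 1->3, 2->6, 3->5, 4->12), giving [14, 3, 6, 5, 12].

[14, 3, 6, 5, 12]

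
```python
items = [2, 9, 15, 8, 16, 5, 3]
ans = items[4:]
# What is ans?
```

items has length 7. The slice items[4:] selects indices [4, 5, 6] (4->16, 5->5, 6->3), giving [16, 5, 3].

[16, 5, 3]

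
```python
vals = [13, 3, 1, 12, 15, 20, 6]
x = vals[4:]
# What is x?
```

vals has length 7. The slice vals[4:] selects indices [4, 5, 6] (4->15, 5->20, 6->6), giving [15, 20, 6].

[15, 20, 6]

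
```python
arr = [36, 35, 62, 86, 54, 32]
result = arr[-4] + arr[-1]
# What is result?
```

arr has length 6. Negative index -4 maps to positive index 6 + (-4) = 2. arr[2] = 62.
arr has length 6. Negative index -1 maps to positive index 6 + (-1) = 5. arr[5] = 32.
Sum: 62 + 32 = 94.

94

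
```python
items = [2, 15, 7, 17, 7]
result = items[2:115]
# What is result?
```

items has length 5. The slice items[2:115] selects indices [2, 3, 4] (2->7, 3->17, 4->7), giving [7, 17, 7].

[7, 17, 7]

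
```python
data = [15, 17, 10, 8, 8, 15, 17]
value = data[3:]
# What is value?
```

data has length 7. The slice data[3:] selects indices [3, 4, 5, 6] (3->8, 4->8, 5->15, 6->17), giving [8, 8, 15, 17].

[8, 8, 15, 17]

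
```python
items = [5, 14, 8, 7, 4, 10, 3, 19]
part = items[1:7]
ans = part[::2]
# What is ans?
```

items has length 8. The slice items[1:7] selects indices [1, 2, 3, 4, 5, 6] (1->14, 2->8, 3->7, 4->4, 5->10, 6->3), giving [14, 8, 7, 4, 10, 3]. So part = [14, 8, 7, 4, 10, 3]. part has length 6. The slice part[::2] selects indices [0, 2, 4] (0->14, 2->7, 4->10), giving [14, 7, 10].

[14, 7, 10]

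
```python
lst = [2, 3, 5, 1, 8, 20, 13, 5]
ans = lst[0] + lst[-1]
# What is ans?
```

lst has length 8. lst[0] = 2.
lst has length 8. Negative index -1 maps to positive index 8 + (-1) = 7. lst[7] = 5.
Sum: 2 + 5 = 7.

7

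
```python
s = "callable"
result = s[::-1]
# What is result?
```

s has length 8. The slice s[::-1] selects indices [7, 6, 5, 4, 3, 2, 1, 0] (7->'e', 6->'l', 5->'b', 4->'a', 3->'l', 2->'l', 1->'a', 0->'c'), giving 'elballac'.

'elballac'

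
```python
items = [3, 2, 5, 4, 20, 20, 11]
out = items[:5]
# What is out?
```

items has length 7. The slice items[:5] selects indices [0, 1, 2, 3, 4] (0->3, 1->2, 2->5, 3->4, 4->20), giving [3, 2, 5, 4, 20].

[3, 2, 5, 4, 20]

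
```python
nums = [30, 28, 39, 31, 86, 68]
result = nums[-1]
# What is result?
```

nums has length 6. Negative index -1 maps to positive index 6 + (-1) = 5. nums[5] = 68.

68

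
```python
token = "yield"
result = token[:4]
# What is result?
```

token has length 5. The slice token[:4] selects indices [0, 1, 2, 3] (0->'y', 1->'i', 2->'e', 3->'l'), giving 'yiel'.

'yiel'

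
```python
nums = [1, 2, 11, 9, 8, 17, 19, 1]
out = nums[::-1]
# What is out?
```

nums has length 8. The slice nums[::-1] selects indices [7, 6, 5, 4, 3, 2, 1, 0] (7->1, 6->19, 5->17, 4->8, 3->9, 2->11, 1->2, 0->1), giving [1, 19, 17, 8, 9, 11, 2, 1].

[1, 19, 17, 8, 9, 11, 2, 1]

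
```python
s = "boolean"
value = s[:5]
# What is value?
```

s has length 7. The slice s[:5] selects indices [0, 1, 2, 3, 4] (0->'b', 1->'o', 2->'o', 3->'l', 4->'e'), giving 'boole'.

'boole'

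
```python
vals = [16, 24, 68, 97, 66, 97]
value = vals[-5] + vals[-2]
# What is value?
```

vals has length 6. Negative index -5 maps to positive index 6 + (-5) = 1. vals[1] = 24.
vals has length 6. Negative index -2 maps to positive index 6 + (-2) = 4. vals[4] = 66.
Sum: 24 + 66 = 90.

90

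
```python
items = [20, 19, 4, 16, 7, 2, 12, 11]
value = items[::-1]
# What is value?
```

items has length 8. The slice items[::-1] selects indices [7, 6, 5, 4, 3, 2, 1, 0] (7->11, 6->12, 5->2, 4->7, 3->16, 2->4, 1->19, 0->20), giving [11, 12, 2, 7, 16, 4, 19, 20].

[11, 12, 2, 7, 16, 4, 19, 20]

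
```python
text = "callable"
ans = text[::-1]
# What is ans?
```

text has length 8. The slice text[::-1] selects indices [7, 6, 5, 4, 3, 2, 1, 0] (7->'e', 6->'l', 5->'b', 4->'a', 3->'l', 2->'l', 1->'a', 0->'c'), giving 'elballac'.

'elballac'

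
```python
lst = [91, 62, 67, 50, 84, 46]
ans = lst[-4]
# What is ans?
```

lst has length 6. Negative index -4 maps to positive index 6 + (-4) = 2. lst[2] = 67.

67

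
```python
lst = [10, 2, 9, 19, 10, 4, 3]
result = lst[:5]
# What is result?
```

lst has length 7. The slice lst[:5] selects indices [0, 1, 2, 3, 4] (0->10, 1->2, 2->9, 3->19, 4->10), giving [10, 2, 9, 19, 10].

[10, 2, 9, 19, 10]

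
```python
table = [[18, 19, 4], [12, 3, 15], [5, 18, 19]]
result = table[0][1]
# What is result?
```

table[0] = [18, 19, 4]. Taking column 1 of that row yields 19.

19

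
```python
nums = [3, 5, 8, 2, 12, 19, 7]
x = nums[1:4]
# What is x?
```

nums has length 7. The slice nums[1:4] selects indices [1, 2, 3] (1->5, 2->8, 3->2), giving [5, 8, 2].

[5, 8, 2]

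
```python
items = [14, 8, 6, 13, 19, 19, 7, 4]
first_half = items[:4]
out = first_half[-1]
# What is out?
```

items has length 8. The slice items[:4] selects indices [0, 1, 2, 3] (0->14, 1->8, 2->6, 3->13), giving [14, 8, 6, 13]. So first_half = [14, 8, 6, 13]. Then first_half[-1] = 13.

13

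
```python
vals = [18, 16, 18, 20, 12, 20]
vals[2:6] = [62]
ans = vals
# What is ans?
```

vals starts as [18, 16, 18, 20, 12, 20] (length 6). The slice vals[2:6] covers indices [2, 3, 4, 5] with values [18, 20, 12, 20]. Replacing that slice with [62] (different length) produces [18, 16, 62].

[18, 16, 62]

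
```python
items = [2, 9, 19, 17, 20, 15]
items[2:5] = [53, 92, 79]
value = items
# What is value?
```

items starts as [2, 9, 19, 17, 20, 15] (length 6). The slice items[2:5] covers indices [2, 3, 4] with values [19, 17, 20]. Replacing that slice with [53, 92, 79] (same length) produces [2, 9, 53, 92, 79, 15].

[2, 9, 53, 92, 79, 15]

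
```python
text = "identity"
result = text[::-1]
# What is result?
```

text has length 8. The slice text[::-1] selects indices [7, 6, 5, 4, 3, 2, 1, 0] (7->'y', 6->'t', 5->'i', 4->'t', 3->'n', 2->'e', 1->'d', 0->'i'), giving 'ytitnedi'.

'ytitnedi'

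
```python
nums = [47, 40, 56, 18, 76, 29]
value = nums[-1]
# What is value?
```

nums has length 6. Negative index -1 maps to positive index 6 + (-1) = 5. nums[5] = 29.

29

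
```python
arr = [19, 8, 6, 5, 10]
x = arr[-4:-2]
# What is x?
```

arr has length 5. The slice arr[-4:-2] selects indices [1, 2] (1->8, 2->6), giving [8, 6].

[8, 6]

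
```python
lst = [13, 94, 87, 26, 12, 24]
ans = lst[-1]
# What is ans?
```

lst has length 6. Negative index -1 maps to positive index 6 + (-1) = 5. lst[5] = 24.

24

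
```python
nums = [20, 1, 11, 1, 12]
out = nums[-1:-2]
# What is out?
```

nums has length 5. The slice nums[-1:-2] resolves to an empty index range, so the result is [].

[]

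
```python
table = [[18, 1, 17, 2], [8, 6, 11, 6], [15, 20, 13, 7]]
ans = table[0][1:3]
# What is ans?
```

table[0] = [18, 1, 17, 2]. table[0] has length 4. The slice table[0][1:3] selects indices [1, 2] (1->1, 2->17), giving [1, 17].

[1, 17]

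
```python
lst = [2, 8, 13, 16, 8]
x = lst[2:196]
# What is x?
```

lst has length 5. The slice lst[2:196] selects indices [2, 3, 4] (2->13, 3->16, 4->8), giving [13, 16, 8].

[13, 16, 8]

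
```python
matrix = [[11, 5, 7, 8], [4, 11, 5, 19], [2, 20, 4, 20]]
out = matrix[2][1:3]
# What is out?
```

matrix[2] = [2, 20, 4, 20]. matrix[2] has length 4. The slice matrix[2][1:3] selects indices [1, 2] (1->20, 2->4), giving [20, 4].

[20, 4]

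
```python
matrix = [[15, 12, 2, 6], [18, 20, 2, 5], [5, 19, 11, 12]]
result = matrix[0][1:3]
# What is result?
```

matrix[0] = [15, 12, 2, 6]. matrix[0] has length 4. The slice matrix[0][1:3] selects indices [1, 2] (1->12, 2->2), giving [12, 2].

[12, 2]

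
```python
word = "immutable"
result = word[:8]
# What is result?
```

word has length 9. The slice word[:8] selects indices [0, 1, 2, 3, 4, 5, 6, 7] (0->'i', 1->'m', 2->'m', 3->'u', 4->'t', 5->'a', 6->'b', 7->'l'), giving 'immutabl'.

'immutabl'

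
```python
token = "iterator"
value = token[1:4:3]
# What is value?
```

token has length 8. The slice token[1:4:3] selects indices [1] (1->'t'), giving 't'.

't'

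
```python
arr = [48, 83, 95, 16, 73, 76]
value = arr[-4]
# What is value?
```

arr has length 6. Negative index -4 maps to positive index 6 + (-4) = 2. arr[2] = 95.

95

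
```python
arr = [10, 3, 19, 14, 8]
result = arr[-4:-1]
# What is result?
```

arr has length 5. The slice arr[-4:-1] selects indices [1, 2, 3] (1->3, 2->19, 3->14), giving [3, 19, 14].

[3, 19, 14]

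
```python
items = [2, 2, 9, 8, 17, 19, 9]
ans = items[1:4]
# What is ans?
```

items has length 7. The slice items[1:4] selects indices [1, 2, 3] (1->2, 2->9, 3->8), giving [2, 9, 8].

[2, 9, 8]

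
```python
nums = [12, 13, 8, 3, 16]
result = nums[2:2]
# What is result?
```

nums has length 5. The slice nums[2:2] resolves to an empty index range, so the result is [].

[]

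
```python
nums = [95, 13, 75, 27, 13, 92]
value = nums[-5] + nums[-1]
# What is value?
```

nums has length 6. Negative index -5 maps to positive index 6 + (-5) = 1. nums[1] = 13.
nums has length 6. Negative index -1 maps to positive index 6 + (-1) = 5. nums[5] = 92.
Sum: 13 + 92 = 105.

105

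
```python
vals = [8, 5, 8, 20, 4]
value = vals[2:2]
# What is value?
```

vals has length 5. The slice vals[2:2] resolves to an empty index range, so the result is [].

[]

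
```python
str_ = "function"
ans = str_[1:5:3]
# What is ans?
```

str_ has length 8. The slice str_[1:5:3] selects indices [1, 4] (1->'u', 4->'t'), giving 'ut'.

'ut'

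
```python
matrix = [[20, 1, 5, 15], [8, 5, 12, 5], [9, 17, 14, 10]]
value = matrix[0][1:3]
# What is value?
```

matrix[0] = [20, 1, 5, 15]. matrix[0] has length 4. The slice matrix[0][1:3] selects indices [1, 2] (1->1, 2->5), giving [1, 5].

[1, 5]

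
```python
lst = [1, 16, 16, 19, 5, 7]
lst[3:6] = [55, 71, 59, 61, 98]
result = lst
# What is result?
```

lst starts as [1, 16, 16, 19, 5, 7] (length 6). The slice lst[3:6] covers indices [3, 4, 5] with values [19, 5, 7]. Replacing that slice with [55, 71, 59, 61, 98] (different length) produces [1, 16, 16, 55, 71, 59, 61, 98].

[1, 16, 16, 55, 71, 59, 61, 98]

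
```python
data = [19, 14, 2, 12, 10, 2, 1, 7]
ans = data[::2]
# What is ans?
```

data has length 8. The slice data[::2] selects indices [0, 2, 4, 6] (0->19, 2->2, 4->10, 6->1), giving [19, 2, 10, 1].

[19, 2, 10, 1]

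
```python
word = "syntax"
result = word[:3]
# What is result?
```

word has length 6. The slice word[:3] selects indices [0, 1, 2] (0->'s', 1->'y', 2->'n'), giving 'syn'.

'syn'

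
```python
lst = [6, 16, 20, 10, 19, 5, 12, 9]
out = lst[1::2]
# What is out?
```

lst has length 8. The slice lst[1::2] selects indices [1, 3, 5, 7] (1->16, 3->10, 5->5, 7->9), giving [16, 10, 5, 9].

[16, 10, 5, 9]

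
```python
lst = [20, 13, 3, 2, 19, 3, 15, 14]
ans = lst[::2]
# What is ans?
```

lst has length 8. The slice lst[::2] selects indices [0, 2, 4, 6] (0->20, 2->3, 4->19, 6->15), giving [20, 3, 19, 15].

[20, 3, 19, 15]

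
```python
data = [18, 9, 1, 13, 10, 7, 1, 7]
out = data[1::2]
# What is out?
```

data has length 8. The slice data[1::2] selects indices [1, 3, 5, 7] (1->9, 3->13, 5->7, 7->7), giving [9, 13, 7, 7].

[9, 13, 7, 7]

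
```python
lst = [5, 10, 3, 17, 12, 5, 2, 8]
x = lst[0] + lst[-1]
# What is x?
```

lst has length 8. lst[0] = 5.
lst has length 8. Negative index -1 maps to positive index 8 + (-1) = 7. lst[7] = 8.
Sum: 5 + 8 = 13.

13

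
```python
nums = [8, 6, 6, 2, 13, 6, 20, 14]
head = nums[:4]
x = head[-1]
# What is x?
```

nums has length 8. The slice nums[:4] selects indices [0, 1, 2, 3] (0->8, 1->6, 2->6, 3->2), giving [8, 6, 6, 2]. So head = [8, 6, 6, 2]. Then head[-1] = 2.

2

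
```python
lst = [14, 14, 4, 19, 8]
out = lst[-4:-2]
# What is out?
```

lst has length 5. The slice lst[-4:-2] selects indices [1, 2] (1->14, 2->4), giving [14, 4].

[14, 4]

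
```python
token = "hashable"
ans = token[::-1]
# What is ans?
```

token has length 8. The slice token[::-1] selects indices [7, 6, 5, 4, 3, 2, 1, 0] (7->'e', 6->'l', 5->'b', 4->'a', 3->'h', 2->'s', 1->'a', 0->'h'), giving 'elbahsah'.

'elbahsah'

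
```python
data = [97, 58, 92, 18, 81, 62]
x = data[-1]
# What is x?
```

data has length 6. Negative index -1 maps to positive index 6 + (-1) = 5. data[5] = 62.

62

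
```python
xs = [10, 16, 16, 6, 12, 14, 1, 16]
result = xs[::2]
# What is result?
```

xs has length 8. The slice xs[::2] selects indices [0, 2, 4, 6] (0->10, 2->16, 4->12, 6->1), giving [10, 16, 12, 1].

[10, 16, 12, 1]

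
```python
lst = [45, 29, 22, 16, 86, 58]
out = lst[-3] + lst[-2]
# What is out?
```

lst has length 6. Negative index -3 maps to positive index 6 + (-3) = 3. lst[3] = 16.
lst has length 6. Negative index -2 maps to positive index 6 + (-2) = 4. lst[4] = 86.
Sum: 16 + 86 = 102.

102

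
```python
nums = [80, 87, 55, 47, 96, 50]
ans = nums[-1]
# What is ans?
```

nums has length 6. Negative index -1 maps to positive index 6 + (-1) = 5. nums[5] = 50.

50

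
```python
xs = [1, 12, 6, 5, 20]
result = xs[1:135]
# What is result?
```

xs has length 5. The slice xs[1:135] selects indices [1, 2, 3, 4] (1->12, 2->6, 3->5, 4->20), giving [12, 6, 5, 20].

[12, 6, 5, 20]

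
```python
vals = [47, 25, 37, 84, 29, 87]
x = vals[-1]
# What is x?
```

vals has length 6. Negative index -1 maps to positive index 6 + (-1) = 5. vals[5] = 87.

87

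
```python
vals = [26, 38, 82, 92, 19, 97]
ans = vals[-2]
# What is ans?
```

vals has length 6. Negative index -2 maps to positive index 6 + (-2) = 4. vals[4] = 19.

19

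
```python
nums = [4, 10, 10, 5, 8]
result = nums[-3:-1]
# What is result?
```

nums has length 5. The slice nums[-3:-1] selects indices [2, 3] (2->10, 3->5), giving [10, 5].

[10, 5]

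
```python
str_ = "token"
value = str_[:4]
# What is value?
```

str_ has length 5. The slice str_[:4] selects indices [0, 1, 2, 3] (0->'t', 1->'o', 2->'k', 3->'e'), giving 'toke'.

'toke'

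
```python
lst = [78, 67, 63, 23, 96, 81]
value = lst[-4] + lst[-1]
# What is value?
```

lst has length 6. Negative index -4 maps to positive index 6 + (-4) = 2. lst[2] = 63.
lst has length 6. Negative index -1 maps to positive index 6 + (-1) = 5. lst[5] = 81.
Sum: 63 + 81 = 144.

144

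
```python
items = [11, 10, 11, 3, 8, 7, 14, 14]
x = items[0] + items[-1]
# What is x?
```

items has length 8. items[0] = 11.
items has length 8. Negative index -1 maps to positive index 8 + (-1) = 7. items[7] = 14.
Sum: 11 + 14 = 25.

25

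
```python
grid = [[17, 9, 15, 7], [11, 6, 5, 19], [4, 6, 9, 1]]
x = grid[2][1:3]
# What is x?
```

grid[2] = [4, 6, 9, 1]. grid[2] has length 4. The slice grid[2][1:3] selects indices [1, 2] (1->6, 2->9), giving [6, 9].

[6, 9]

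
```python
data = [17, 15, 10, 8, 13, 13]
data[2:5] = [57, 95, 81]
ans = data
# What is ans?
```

data starts as [17, 15, 10, 8, 13, 13] (length 6). The slice data[2:5] covers indices [2, 3, 4] with values [10, 8, 13]. Replacing that slice with [57, 95, 81] (same length) produces [17, 15, 57, 95, 81, 13].

[17, 15, 57, 95, 81, 13]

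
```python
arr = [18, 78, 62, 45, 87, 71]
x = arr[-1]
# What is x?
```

arr has length 6. Negative index -1 maps to positive index 6 + (-1) = 5. arr[5] = 71.

71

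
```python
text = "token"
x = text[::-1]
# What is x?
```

text has length 5. The slice text[::-1] selects indices [4, 3, 2, 1, 0] (4->'n', 3->'e', 2->'k', 1->'o', 0->'t'), giving 'nekot'.

'nekot'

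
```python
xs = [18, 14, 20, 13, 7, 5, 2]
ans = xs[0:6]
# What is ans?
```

xs has length 7. The slice xs[0:6] selects indices [0, 1, 2, 3, 4, 5] (0->18, 1->14, 2->20, 3->13, 4->7, 5->5), giving [18, 14, 20, 13, 7, 5].

[18, 14, 20, 13, 7, 5]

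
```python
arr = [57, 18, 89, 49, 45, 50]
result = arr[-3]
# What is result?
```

arr has length 6. Negative index -3 maps to positive index 6 + (-3) = 3. arr[3] = 49.

49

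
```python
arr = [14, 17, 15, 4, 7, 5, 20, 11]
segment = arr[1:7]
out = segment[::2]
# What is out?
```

arr has length 8. The slice arr[1:7] selects indices [1, 2, 3, 4, 5, 6] (1->17, 2->15, 3->4, 4->7, 5->5, 6->20), giving [17, 15, 4, 7, 5, 20]. So segment = [17, 15, 4, 7, 5, 20]. segment has length 6. The slice segment[::2] selects indices [0, 2, 4] (0->17, 2->4, 4->5), giving [17, 4, 5].

[17, 4, 5]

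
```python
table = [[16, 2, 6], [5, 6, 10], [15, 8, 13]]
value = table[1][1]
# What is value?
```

table[1] = [5, 6, 10]. Taking column 1 of that row yields 6.

6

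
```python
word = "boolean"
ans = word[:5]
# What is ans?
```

word has length 7. The slice word[:5] selects indices [0, 1, 2, 3, 4] (0->'b', 1->'o', 2->'o', 3->'l', 4->'e'), giving 'boole'.

'boole'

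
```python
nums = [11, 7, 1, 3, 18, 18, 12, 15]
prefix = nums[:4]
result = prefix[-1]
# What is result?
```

nums has length 8. The slice nums[:4] selects indices [0, 1, 2, 3] (0->11, 1->7, 2->1, 3->3), giving [11, 7, 1, 3]. So prefix = [11, 7, 1, 3]. Then prefix[-1] = 3.

3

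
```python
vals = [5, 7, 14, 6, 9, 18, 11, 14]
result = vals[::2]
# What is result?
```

vals has length 8. The slice vals[::2] selects indices [0, 2, 4, 6] (0->5, 2->14, 4->9, 6->11), giving [5, 14, 9, 11].

[5, 14, 9, 11]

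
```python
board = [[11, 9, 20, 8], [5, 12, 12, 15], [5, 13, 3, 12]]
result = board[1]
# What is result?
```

board has 3 rows. Row 1 is [5, 12, 12, 15].

[5, 12, 12, 15]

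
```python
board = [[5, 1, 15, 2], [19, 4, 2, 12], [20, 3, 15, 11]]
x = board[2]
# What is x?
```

board has 3 rows. Row 2 is [20, 3, 15, 11].

[20, 3, 15, 11]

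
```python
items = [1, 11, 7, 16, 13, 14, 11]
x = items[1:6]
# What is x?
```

items has length 7. The slice items[1:6] selects indices [1, 2, 3, 4, 5] (1->11, 2->7, 3->16, 4->13, 5->14), giving [11, 7, 16, 13, 14].

[11, 7, 16, 13, 14]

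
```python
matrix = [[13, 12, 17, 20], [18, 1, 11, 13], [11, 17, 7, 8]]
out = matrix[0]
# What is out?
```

matrix has 3 rows. Row 0 is [13, 12, 17, 20].

[13, 12, 17, 20]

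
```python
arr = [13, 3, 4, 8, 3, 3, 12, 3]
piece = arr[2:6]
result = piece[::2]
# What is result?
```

arr has length 8. The slice arr[2:6] selects indices [2, 3, 4, 5] (2->4, 3->8, 4->3, 5->3), giving [4, 8, 3, 3]. So piece = [4, 8, 3, 3]. piece has length 4. The slice piece[::2] selects indices [0, 2] (0->4, 2->3), giving [4, 3].

[4, 3]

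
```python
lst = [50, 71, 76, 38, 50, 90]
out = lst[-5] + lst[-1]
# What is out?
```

lst has length 6. Negative index -5 maps to positive index 6 + (-5) = 1. lst[1] = 71.
lst has length 6. Negative index -1 maps to positive index 6 + (-1) = 5. lst[5] = 90.
Sum: 71 + 90 = 161.

161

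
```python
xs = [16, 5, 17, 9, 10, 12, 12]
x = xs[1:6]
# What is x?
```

xs has length 7. The slice xs[1:6] selects indices [1, 2, 3, 4, 5] (1->5, 2->17, 3->9, 4->10, 5->12), giving [5, 17, 9, 10, 12].

[5, 17, 9, 10, 12]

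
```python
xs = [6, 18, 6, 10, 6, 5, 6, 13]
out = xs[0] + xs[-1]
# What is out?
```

xs has length 8. xs[0] = 6.
xs has length 8. Negative index -1 maps to positive index 8 + (-1) = 7. xs[7] = 13.
Sum: 6 + 13 = 19.

19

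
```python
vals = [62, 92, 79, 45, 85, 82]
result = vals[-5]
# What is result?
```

vals has length 6. Negative index -5 maps to positive index 6 + (-5) = 1. vals[1] = 92.

92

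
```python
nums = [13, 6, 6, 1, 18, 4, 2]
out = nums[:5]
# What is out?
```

nums has length 7. The slice nums[:5] selects indices [0, 1, 2, 3, 4] (0->13, 1->6, 2->6, 3->1, 4->18), giving [13, 6, 6, 1, 18].

[13, 6, 6, 1, 18]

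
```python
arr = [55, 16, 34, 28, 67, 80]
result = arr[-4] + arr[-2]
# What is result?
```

arr has length 6. Negative index -4 maps to positive index 6 + (-4) = 2. arr[2] = 34.
arr has length 6. Negative index -2 maps to positive index 6 + (-2) = 4. arr[4] = 67.
Sum: 34 + 67 = 101.

101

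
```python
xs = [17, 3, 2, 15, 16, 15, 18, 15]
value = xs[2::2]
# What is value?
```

xs has length 8. The slice xs[2::2] selects indices [2, 4, 6] (2->2, 4->16, 6->18), giving [2, 16, 18].

[2, 16, 18]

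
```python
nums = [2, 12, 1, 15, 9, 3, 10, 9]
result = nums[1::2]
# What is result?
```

nums has length 8. The slice nums[1::2] selects indices [1, 3, 5, 7] (1->12, 3->15, 5->3, 7->9), giving [12, 15, 3, 9].

[12, 15, 3, 9]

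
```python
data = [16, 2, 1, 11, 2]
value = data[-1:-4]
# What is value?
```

data has length 5. The slice data[-1:-4] resolves to an empty index range, so the result is [].

[]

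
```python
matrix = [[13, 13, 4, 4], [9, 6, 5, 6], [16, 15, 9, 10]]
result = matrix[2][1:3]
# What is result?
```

matrix[2] = [16, 15, 9, 10]. matrix[2] has length 4. The slice matrix[2][1:3] selects indices [1, 2] (1->15, 2->9), giving [15, 9].

[15, 9]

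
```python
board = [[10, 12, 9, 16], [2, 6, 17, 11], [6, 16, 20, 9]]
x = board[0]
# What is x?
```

board has 3 rows. Row 0 is [10, 12, 9, 16].

[10, 12, 9, 16]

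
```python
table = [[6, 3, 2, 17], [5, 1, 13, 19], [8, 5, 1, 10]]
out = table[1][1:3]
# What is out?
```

table[1] = [5, 1, 13, 19]. table[1] has length 4. The slice table[1][1:3] selects indices [1, 2] (1->1, 2->13), giving [1, 13].

[1, 13]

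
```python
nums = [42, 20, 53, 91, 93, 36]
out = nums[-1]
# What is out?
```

nums has length 6. Negative index -1 maps to positive index 6 + (-1) = 5. nums[5] = 36.

36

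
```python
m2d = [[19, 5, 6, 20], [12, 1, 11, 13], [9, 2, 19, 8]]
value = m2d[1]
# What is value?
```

m2d has 3 rows. Row 1 is [12, 1, 11, 13].

[12, 1, 11, 13]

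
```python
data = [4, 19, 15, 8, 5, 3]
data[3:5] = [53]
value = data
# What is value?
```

data starts as [4, 19, 15, 8, 5, 3] (length 6). The slice data[3:5] covers indices [3, 4] with values [8, 5]. Replacing that slice with [53] (different length) produces [4, 19, 15, 53, 3].

[4, 19, 15, 53, 3]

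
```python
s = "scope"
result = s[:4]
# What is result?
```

s has length 5. The slice s[:4] selects indices [0, 1, 2, 3] (0->'s', 1->'c', 2->'o', 3->'p'), giving 'scop'.

'scop'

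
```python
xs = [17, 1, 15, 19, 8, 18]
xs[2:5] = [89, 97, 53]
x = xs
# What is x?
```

xs starts as [17, 1, 15, 19, 8, 18] (length 6). The slice xs[2:5] covers indices [2, 3, 4] with values [15, 19, 8]. Replacing that slice with [89, 97, 53] (same length) produces [17, 1, 89, 97, 53, 18].

[17, 1, 89, 97, 53, 18]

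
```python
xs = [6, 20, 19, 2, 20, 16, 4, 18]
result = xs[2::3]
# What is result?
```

xs has length 8. The slice xs[2::3] selects indices [2, 5] (2->19, 5->16), giving [19, 16].

[19, 16]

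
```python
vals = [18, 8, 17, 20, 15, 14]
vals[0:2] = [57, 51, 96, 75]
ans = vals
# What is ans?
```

vals starts as [18, 8, 17, 20, 15, 14] (length 6). The slice vals[0:2] covers indices [0, 1] with values [18, 8]. Replacing that slice with [57, 51, 96, 75] (different length) produces [57, 51, 96, 75, 17, 20, 15, 14].

[57, 51, 96, 75, 17, 20, 15, 14]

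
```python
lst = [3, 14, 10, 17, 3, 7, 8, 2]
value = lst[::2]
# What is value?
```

lst has length 8. The slice lst[::2] selects indices [0, 2, 4, 6] (0->3, 2->10, 4->3, 6->8), giving [3, 10, 3, 8].

[3, 10, 3, 8]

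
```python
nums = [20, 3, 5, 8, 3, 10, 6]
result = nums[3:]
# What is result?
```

nums has length 7. The slice nums[3:] selects indices [3, 4, 5, 6] (3->8, 4->3, 5->10, 6->6), giving [8, 3, 10, 6].

[8, 3, 10, 6]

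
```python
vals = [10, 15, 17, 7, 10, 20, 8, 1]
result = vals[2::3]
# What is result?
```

vals has length 8. The slice vals[2::3] selects indices [2, 5] (2->17, 5->20), giving [17, 20].

[17, 20]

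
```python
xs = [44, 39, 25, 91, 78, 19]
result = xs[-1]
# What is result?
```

xs has length 6. Negative index -1 maps to positive index 6 + (-1) = 5. xs[5] = 19.

19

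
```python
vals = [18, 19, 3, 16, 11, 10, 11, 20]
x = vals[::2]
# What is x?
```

vals has length 8. The slice vals[::2] selects indices [0, 2, 4, 6] (0->18, 2->3, 4->11, 6->11), giving [18, 3, 11, 11].

[18, 3, 11, 11]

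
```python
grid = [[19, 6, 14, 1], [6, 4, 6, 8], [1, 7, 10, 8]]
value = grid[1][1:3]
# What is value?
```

grid[1] = [6, 4, 6, 8]. grid[1] has length 4. The slice grid[1][1:3] selects indices [1, 2] (1->4, 2->6), giving [4, 6].

[4, 6]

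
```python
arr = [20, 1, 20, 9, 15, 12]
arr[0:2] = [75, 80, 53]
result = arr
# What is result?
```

arr starts as [20, 1, 20, 9, 15, 12] (length 6). The slice arr[0:2] covers indices [0, 1] with values [20, 1]. Replacing that slice with [75, 80, 53] (different length) produces [75, 80, 53, 20, 9, 15, 12].

[75, 80, 53, 20, 9, 15, 12]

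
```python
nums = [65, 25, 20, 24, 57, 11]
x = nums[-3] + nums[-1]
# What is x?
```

nums has length 6. Negative index -3 maps to positive index 6 + (-3) = 3. nums[3] = 24.
nums has length 6. Negative index -1 maps to positive index 6 + (-1) = 5. nums[5] = 11.
Sum: 24 + 11 = 35.

35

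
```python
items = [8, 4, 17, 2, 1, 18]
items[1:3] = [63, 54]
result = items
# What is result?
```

items starts as [8, 4, 17, 2, 1, 18] (length 6). The slice items[1:3] covers indices [1, 2] with values [4, 17]. Replacing that slice with [63, 54] (same length) produces [8, 63, 54, 2, 1, 18].

[8, 63, 54, 2, 1, 18]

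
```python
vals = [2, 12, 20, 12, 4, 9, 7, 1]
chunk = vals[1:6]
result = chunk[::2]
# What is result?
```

vals has length 8. The slice vals[1:6] selects indices [1, 2, 3, 4, 5] (1->12, 2->20, 3->12, 4->4, 5->9), giving [12, 20, 12, 4, 9]. So chunk = [12, 20, 12, 4, 9]. chunk has length 5. The slice chunk[::2] selects indices [0, 2, 4] (0->12, 2->12, 4->9), giving [12, 12, 9].

[12, 12, 9]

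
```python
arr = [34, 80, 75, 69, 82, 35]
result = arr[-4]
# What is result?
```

arr has length 6. Negative index -4 maps to positive index 6 + (-4) = 2. arr[2] = 75.

75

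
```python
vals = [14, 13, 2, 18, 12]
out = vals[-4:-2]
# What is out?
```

vals has length 5. The slice vals[-4:-2] selects indices [1, 2] (1->13, 2->2), giving [13, 2].

[13, 2]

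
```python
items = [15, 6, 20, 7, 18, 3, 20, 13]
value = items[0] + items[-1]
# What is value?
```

items has length 8. items[0] = 15.
items has length 8. Negative index -1 maps to positive index 8 + (-1) = 7. items[7] = 13.
Sum: 15 + 13 = 28.

28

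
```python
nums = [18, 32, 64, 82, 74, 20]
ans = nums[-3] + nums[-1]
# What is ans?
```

nums has length 6. Negative index -3 maps to positive index 6 + (-3) = 3. nums[3] = 82.
nums has length 6. Negative index -1 maps to positive index 6 + (-1) = 5. nums[5] = 20.
Sum: 82 + 20 = 102.

102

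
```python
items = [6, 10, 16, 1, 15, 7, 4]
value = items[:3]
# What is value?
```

items has length 7. The slice items[:3] selects indices [0, 1, 2] (0->6, 1->10, 2->16), giving [6, 10, 16].

[6, 10, 16]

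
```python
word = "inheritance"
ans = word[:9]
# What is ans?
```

word has length 11. The slice word[:9] selects indices [0, 1, 2, 3, 4, 5, 6, 7, 8] (0->'i', 1->'n', 2->'h', 3->'e', 4->'r', 5->'i', 6->'t', 7->'a', 8->'n'), giving 'inheritan'.

'inheritan'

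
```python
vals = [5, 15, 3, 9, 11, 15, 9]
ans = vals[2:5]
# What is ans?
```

vals has length 7. The slice vals[2:5] selects indices [2, 3, 4] (2->3, 3->9, 4->11), giving [3, 9, 11].

[3, 9, 11]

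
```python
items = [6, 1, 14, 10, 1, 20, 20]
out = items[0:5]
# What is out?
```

items has length 7. The slice items[0:5] selects indices [0, 1, 2, 3, 4] (0->6, 1->1, 2->14, 3->10, 4->1), giving [6, 1, 14, 10, 1].

[6, 1, 14, 10, 1]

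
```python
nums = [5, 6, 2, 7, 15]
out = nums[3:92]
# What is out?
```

nums has length 5. The slice nums[3:92] selects indices [3, 4] (3->7, 4->15), giving [7, 15].

[7, 15]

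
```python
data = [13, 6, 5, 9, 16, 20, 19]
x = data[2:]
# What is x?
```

data has length 7. The slice data[2:] selects indices [2, 3, 4, 5, 6] (2->5, 3->9, 4->16, 5->20, 6->19), giving [5, 9, 16, 20, 19].

[5, 9, 16, 20, 19]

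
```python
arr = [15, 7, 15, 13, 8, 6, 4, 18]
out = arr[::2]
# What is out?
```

arr has length 8. The slice arr[::2] selects indices [0, 2, 4, 6] (0->15, 2->15, 4->8, 6->4), giving [15, 15, 8, 4].

[15, 15, 8, 4]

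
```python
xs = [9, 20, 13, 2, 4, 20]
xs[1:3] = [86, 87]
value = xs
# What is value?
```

xs starts as [9, 20, 13, 2, 4, 20] (length 6). The slice xs[1:3] covers indices [1, 2] with values [20, 13]. Replacing that slice with [86, 87] (same length) produces [9, 86, 87, 2, 4, 20].

[9, 86, 87, 2, 4, 20]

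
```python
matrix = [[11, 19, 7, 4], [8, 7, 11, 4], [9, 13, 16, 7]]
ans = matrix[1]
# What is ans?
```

matrix has 3 rows. Row 1 is [8, 7, 11, 4].

[8, 7, 11, 4]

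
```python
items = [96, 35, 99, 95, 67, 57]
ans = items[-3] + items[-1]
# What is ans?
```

items has length 6. Negative index -3 maps to positive index 6 + (-3) = 3. items[3] = 95.
items has length 6. Negative index -1 maps to positive index 6 + (-1) = 5. items[5] = 57.
Sum: 95 + 57 = 152.

152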